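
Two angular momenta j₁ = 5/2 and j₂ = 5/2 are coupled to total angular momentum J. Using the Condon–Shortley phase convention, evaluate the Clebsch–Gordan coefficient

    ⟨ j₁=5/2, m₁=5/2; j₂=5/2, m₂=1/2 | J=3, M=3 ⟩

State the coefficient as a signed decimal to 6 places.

j₁+j₂−J=2  J+j₁−j₂=3  J−j₁+j₂=3  j₁+j₂+J+1=9
(j₁±m₁, j₂±m₂, J±M) = (5,0,3,2,6,0)
P² = 1440
sum k=0..0:
  [0] +1/72 = 1/72
S = 1/72
C² = P²·S² = 5/18 ; C = +0.527046

+√(5/18) ≈ +0.527046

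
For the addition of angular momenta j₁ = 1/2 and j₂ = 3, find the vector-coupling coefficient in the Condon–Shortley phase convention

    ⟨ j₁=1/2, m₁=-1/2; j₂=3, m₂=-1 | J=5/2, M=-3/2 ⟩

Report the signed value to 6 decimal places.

−√(2/7) ≈ -0.534522

j₁+j₂−J=1  J+j₁−j₂=0  J−j₁+j₂=5  j₁+j₂+J+1=7
(j₁±m₁, j₂±m₂, J±M) = (0,1,2,4,1,4)
P² = 1152/7
sum k=1..1:
  [1] −1/24 = -1/24
S = -1/24
C² = P²·S² = 2/7 ; C = -0.534522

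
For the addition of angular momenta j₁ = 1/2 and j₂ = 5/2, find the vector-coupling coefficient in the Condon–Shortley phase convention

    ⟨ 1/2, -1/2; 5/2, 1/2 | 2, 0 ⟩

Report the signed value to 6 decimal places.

triangle: 1!·0!·4!/6! = 24/720
(j±m)!: 0!·1!·3!·2!·2!·2! = 48
prefactor² = (2J+1)·Δ·N² = 8
  k=1: −1/(1!·0!·0!·2!·0!·2!) = -1/4
Σ = -1/4  ⇒  CG² = 8·(-1/4)² = 1/2
CG = −√(1/2) = -0.707107

-0.707107  (= −√(1/2))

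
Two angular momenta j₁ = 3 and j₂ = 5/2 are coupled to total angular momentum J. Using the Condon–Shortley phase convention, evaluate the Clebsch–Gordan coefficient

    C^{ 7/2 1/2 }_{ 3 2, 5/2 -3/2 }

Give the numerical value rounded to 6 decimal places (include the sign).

triangle: 2!·4!·3!/10! = 288/3628800
(j±m)!: 5!·1!·1!·4!·4!·3! = 414720
prefactor² = (2J+1)·Δ·N² = 9216/35
  k=0: +1/(0!·2!·1!·1!·3!·2!) = 1/24
  k=1: −1/(1!·1!·0!·0!·4!·3!) = -1/144
Σ = 5/144  ⇒  CG² = 9216/35·5/144² = 20/63
CG = +√(20/63) = +0.563436

+√(20/63) = +0.563436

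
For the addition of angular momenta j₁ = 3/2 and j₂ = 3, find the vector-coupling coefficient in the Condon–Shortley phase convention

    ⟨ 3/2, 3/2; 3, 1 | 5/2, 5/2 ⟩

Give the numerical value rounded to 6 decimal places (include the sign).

+0.327327

√[6·2!1!4!/8! · 3!0!4!2!5!0!] = √(1728/7)
  +(−1)^0/∏(0,2,0,4,1,0)! = 1/48  (running 1/48)
⟨..|..⟩ = √(1728/7)·(1/48) = +0.327327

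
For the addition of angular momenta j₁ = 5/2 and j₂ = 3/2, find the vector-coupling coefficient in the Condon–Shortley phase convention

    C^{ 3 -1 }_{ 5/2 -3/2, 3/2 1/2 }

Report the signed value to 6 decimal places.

-0.639010

√[7·1!4!2!/8! · 1!4!2!1!2!4!] = √(96/5)
  +(−1)^0/∏(0,1,4,2,0,0)! = 1/48  (running 1/48)
  +(−1)^1/∏(1,0,3,1,1,1)! = -1/6  (running -7/48)
⟨..|..⟩ = √(96/5)·(-7/48) = -0.639010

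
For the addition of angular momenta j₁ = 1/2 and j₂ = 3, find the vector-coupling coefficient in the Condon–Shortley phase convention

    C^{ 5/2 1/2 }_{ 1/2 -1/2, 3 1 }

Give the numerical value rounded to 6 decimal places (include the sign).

−√(4/7) = -0.755929

√[6·1!0!5!/7! · 0!1!4!2!3!2!] = √(576/7)
  +(−1)^1/∏(1,0,0,3,0,2)! = -1/12  (running -1/12)
⟨..|..⟩ = √(576/7)·(-1/12) = -0.755929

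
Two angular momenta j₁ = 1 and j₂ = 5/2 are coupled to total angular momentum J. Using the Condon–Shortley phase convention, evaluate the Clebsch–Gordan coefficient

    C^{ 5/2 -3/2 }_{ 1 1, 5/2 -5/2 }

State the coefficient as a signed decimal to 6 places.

j₁+j₂−J=1  J+j₁−j₂=1  J−j₁+j₂=4  j₁+j₂+J+1=7
(j₁±m₁, j₂±m₂, J±M) = (2,0,0,5,1,4)
P² = 1152/7
sum k=0..0:
  [0] +1/24 = 1/24
S = 1/24
C² = P²·S² = 2/7 ; C = +0.534522

+√(2/7) = +0.534522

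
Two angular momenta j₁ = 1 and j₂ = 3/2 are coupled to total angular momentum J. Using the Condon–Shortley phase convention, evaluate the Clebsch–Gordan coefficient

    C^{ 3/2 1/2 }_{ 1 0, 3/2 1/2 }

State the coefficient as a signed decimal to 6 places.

√[4·1!1!2!/5! · 1!1!2!1!2!1!] = √(4/15)
  +(−1)^0/∏(0,1,1,2,0,0)! = 1/2  (running 1/2)
  +(−1)^1/∏(1,0,0,1,1,1)! = -1  (running -1/2)
⟨..|..⟩ = √(4/15)·(-1/2) = -0.258199

-0.258199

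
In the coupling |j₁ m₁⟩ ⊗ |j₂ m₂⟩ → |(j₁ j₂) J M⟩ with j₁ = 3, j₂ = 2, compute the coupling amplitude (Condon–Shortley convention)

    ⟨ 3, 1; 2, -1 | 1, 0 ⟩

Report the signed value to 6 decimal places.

-0.478091

√[3·4!2!0!/7! · 4!2!1!3!1!1!] = √(288/35)
  +(−1)^1/∏(1,3,1,0,1,0)! = -1/6  (running -1/6)
⟨..|..⟩ = √(288/35)·(-1/6) = -0.478091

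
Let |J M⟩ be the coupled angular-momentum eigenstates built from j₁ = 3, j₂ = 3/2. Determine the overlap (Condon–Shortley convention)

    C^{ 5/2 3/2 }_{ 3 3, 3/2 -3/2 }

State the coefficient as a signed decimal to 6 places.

+√(9/28) ≈ +0.566947

j₁+j₂−J=2  J+j₁−j₂=4  J−j₁+j₂=1  j₁+j₂+J+1=8
(j₁±m₁, j₂±m₂, J±M) = (6,0,0,3,4,1)
P² = 5184/7
sum k=0..0:
  [0] +1/48 = 1/48
S = 1/48
C² = P²·S² = 9/28 ; C = +0.566947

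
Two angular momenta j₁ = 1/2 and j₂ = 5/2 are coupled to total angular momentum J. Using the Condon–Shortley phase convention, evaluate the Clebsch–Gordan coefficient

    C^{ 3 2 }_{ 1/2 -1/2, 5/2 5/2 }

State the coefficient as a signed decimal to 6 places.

triangle: 0!·1!·5!/7! = 120/5040
(j±m)!: 0!·1!·5!·0!·5!·1! = 14400
prefactor² = (2J+1)·Δ·N² = 2400
  k=0: +1/(0!·0!·1!·5!·0!·0!) = 1/120
Σ = 1/120  ⇒  CG² = 2400·1/120² = 1/6
CG = +√(1/6) = +0.408248

+√(1/6) ≈ +0.408248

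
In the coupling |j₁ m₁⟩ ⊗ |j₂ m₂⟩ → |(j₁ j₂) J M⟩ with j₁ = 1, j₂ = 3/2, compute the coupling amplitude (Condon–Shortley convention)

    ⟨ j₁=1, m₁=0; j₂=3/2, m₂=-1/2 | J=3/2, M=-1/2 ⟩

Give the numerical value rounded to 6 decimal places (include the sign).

+0.258199  (= +√(1/15))

j₁+j₂−J=1  J+j₁−j₂=1  J−j₁+j₂=2  j₁+j₂+J+1=5
(j₁±m₁, j₂±m₂, J±M) = (1,1,1,2,1,2)
P² = 4/15
sum k=0..1:
  [0] +1/1 = 1
  [1] −1/2 = -1/2
S = 1/2
C² = P²·S² = 1/15 ; C = +0.258199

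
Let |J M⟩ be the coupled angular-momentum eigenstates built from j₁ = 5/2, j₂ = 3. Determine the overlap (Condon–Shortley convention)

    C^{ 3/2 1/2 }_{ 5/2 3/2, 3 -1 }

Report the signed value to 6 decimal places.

-0.483046

triangle: 4!*1!*2!/8! = 48/40320
(j±m)!: 4!*1!*2!*4!*2!*1! = 2304
prefactor² = (2J+1)*Δ*N² = 384/35
  k=0: +1/(0!*4!*1!*2!*0!*0!) = 1/48
  k=1: −1/(1!*3!*0!*1!*1!*1!) = -1/6
Σ = -7/48  ⇒  CG² = 384/35*(-7/48)² = 7/30
CG = −√(7/30) = -0.483046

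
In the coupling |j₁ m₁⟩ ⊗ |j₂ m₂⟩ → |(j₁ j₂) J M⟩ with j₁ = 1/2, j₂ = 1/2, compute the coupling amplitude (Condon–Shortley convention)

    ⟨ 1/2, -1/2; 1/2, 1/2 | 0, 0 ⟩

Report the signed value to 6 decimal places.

√[1·1!0!0!/2! · 0!1!1!0!0!0!] = √(1/2)
  +(−1)^1/∏(1,0,0,0,0,0)! = -1  (running -1)
⟨..|..⟩ = √(1/2)·(-1) = -0.707107

-0.707107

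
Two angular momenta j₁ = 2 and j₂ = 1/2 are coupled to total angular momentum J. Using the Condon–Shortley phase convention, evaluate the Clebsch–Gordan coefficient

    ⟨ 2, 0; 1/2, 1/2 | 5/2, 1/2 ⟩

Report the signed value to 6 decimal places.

+0.774597

√[6·0!4!1!/6! · 2!2!1!0!3!2!] = √(48/5)
  +(−1)^0/∏(0,0,2,1,2,0)! = 1/4  (running 1/4)
⟨..|..⟩ = √(48/5)·(1/4) = +0.774597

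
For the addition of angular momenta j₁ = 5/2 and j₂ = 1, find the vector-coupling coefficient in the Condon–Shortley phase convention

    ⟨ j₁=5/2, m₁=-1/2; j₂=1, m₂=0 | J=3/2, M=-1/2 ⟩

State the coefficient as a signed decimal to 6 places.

−√(2/5) = -0.632456

j₁+j₂−J=2  J+j₁−j₂=3  J−j₁+j₂=0  j₁+j₂+J+1=6
(j₁±m₁, j₂±m₂, J±M) = (2,3,1,1,1,2)
P² = 8/5
sum k=1..1:
  [1] −1/2 = -1/2
S = -1/2
C² = P²·S² = 2/5 ; C = -0.632456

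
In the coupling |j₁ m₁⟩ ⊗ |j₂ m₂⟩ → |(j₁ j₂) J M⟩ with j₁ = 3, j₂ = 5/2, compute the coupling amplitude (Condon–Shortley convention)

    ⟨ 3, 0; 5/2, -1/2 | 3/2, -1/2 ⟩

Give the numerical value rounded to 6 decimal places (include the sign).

√[4·4!2!1!/8! · 3!3!2!3!1!2!] = √(144/35)
  +(−1)^1/∏(1,3,2,1,0,0)! = -1/12  (running -1/12)
  +(−1)^2/∏(2,2,1,0,1,1)! = 1/4  (running 1/6)
⟨..|..⟩ = √(144/35)·(1/6) = +0.338062

+0.338062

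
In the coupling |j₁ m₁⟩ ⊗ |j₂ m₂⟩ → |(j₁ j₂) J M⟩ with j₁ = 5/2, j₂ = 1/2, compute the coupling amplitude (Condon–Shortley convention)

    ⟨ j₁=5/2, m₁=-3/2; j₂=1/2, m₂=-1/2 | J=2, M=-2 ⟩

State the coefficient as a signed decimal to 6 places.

j₁+j₂−J=1  J+j₁−j₂=4  J−j₁+j₂=0  j₁+j₂+J+1=6
(j₁±m₁, j₂±m₂, J±M) = (1,4,0,1,0,4)
P² = 96
sum k=0..0:
  [0] +1/24 = 1/24
S = 1/24
C² = P²·S² = 1/6 ; C = +0.408248

+0.408248  (= +√(1/6))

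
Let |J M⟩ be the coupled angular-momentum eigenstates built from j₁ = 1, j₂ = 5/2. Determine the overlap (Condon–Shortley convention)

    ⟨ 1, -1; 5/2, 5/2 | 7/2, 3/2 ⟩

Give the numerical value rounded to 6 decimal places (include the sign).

+√(1/21) = +0.218218

j₁+j₂−J=0  J+j₁−j₂=2  J−j₁+j₂=5  j₁+j₂+J+1=8
(j₁±m₁, j₂±m₂, J±M) = (0,2,5,0,5,2)
P² = 19200/7
sum k=0..0:
  [0] +1/240 = 1/240
S = 1/240
C² = P²·S² = 1/21 ; C = +0.218218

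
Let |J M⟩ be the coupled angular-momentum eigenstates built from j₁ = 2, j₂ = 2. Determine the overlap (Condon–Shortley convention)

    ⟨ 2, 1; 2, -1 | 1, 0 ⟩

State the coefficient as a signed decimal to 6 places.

triangle: 3!*1!*1!/6! = 6/720
(j±m)!: 3!*1!*1!*3!*1!*1! = 36
prefactor² = (2J+1)*Δ*N² = 9/10
  k=0: +1/(0!*3!*1!*1!*0!*0!) = 1/6
  k=1: −1/(1!*2!*0!*0!*1!*1!) = -1/2
Σ = -1/3  ⇒  CG² = 9/10*(-1/3)² = 1/10
CG = −√(1/10) = -0.316228

-0.316228  (= −√(1/10))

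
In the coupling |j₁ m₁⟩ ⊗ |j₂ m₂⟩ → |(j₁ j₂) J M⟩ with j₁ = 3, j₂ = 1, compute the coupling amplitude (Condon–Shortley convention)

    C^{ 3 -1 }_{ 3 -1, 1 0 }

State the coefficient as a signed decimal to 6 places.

triangle: 1!·5!·1!/8! = 120/40320
(j±m)!: 2!·4!·1!·1!·2!·4! = 2304
prefactor² = (2J+1)·Δ·N² = 48
  k=0: +1/(0!·1!·4!·1!·1!·0!) = 1/24
  k=1: −1/(1!·0!·3!·0!·2!·1!) = -1/12
Σ = -1/24  ⇒  CG² = 48·(-1/24)² = 1/12
CG = −√(1/12) = -0.288675

-0.288675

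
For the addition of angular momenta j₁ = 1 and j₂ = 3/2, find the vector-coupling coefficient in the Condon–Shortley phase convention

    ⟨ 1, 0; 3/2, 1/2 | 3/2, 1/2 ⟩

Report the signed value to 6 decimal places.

j₁+j₂−J=1  J+j₁−j₂=1  J−j₁+j₂=2  j₁+j₂+J+1=5
(j₁±m₁, j₂±m₂, J±M) = (1,1,2,1,2,1)
P² = 4/15
sum k=0..1:
  [0] +1/2 = 1/2
  [1] −1/1 = -1
S = -1/2
C² = P²·S² = 1/15 ; C = -0.258199

−√(1/15) = -0.258199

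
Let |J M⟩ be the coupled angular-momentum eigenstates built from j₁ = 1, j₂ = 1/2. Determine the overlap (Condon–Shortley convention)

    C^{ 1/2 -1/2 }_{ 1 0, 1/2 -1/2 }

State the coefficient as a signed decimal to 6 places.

j₁+j₂−J=1  J+j₁−j₂=1  J−j₁+j₂=0  j₁+j₂+J+1=3
(j₁±m₁, j₂±m₂, J±M) = (1,1,0,1,0,1)
P² = 1/3
sum k=0..0:
  [0] +1/1 = 1
S = 1
C² = P²·S² = 1/3 ; C = +0.577350

+√(1/3) = +0.577350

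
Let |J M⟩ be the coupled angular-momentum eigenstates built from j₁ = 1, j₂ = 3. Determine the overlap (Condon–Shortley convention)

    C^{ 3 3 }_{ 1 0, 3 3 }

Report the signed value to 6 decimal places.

√[7·1!1!5!/8! · 1!1!6!0!6!0!] = √(10800)
  +(−1)^1/∏(1,0,0,5,1,0)! = -1/120  (running -1/120)
⟨..|..⟩ = √(10800)·(-1/120) = -0.866025

-0.866025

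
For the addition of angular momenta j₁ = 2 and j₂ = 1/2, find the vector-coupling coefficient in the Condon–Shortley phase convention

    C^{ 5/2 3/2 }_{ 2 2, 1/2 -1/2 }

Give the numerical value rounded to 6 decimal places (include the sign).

√[6·0!4!1!/6! · 4!0!0!1!4!1!] = √(576/5)
  +(−1)^0/∏(0,0,0,0,4,1)! = 1/24  (running 1/24)
⟨..|..⟩ = √(576/5)·(1/24) = +0.447214

+0.447214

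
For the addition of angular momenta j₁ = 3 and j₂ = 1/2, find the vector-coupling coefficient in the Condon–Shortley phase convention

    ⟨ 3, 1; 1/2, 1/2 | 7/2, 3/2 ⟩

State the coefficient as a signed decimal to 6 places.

√[8·0!6!1!/8! · 4!2!1!0!5!2!] = √(11520/7)
  +(−1)^0/∏(0,0,2,1,4,0)! = 1/48  (running 1/48)
⟨..|..⟩ = √(11520/7)·(1/48) = +0.845154

+0.845154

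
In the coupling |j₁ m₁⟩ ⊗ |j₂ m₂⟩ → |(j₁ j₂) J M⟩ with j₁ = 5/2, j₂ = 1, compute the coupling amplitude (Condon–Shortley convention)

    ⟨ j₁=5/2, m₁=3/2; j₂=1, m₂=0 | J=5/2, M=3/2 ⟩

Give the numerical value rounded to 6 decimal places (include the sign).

√[6·1!4!1!/7! · 4!1!1!1!4!1!] = √(576/35)
  +(−1)^0/∏(0,1,1,1,3,0)! = 1/6  (running 1/6)
  +(−1)^1/∏(1,0,0,0,4,1)! = -1/24  (running 1/8)
⟨..|..⟩ = √(576/35)·(1/8) = +0.507093

+0.507093  (= +√(9/35))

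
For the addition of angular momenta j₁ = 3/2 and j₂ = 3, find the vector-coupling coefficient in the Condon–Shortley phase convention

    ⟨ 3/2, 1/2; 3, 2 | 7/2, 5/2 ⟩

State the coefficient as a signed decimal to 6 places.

−√(1/7) = -0.377964

√[8·1!2!5!/9! · 2!1!5!1!6!1!] = √(6400/7)
  +(−1)^0/∏(0,1,1,5,1,0)! = 1/120  (running 1/120)
  +(−1)^1/∏(1,0,0,4,2,1)! = -1/48  (running -1/80)
⟨..|..⟩ = √(6400/7)·(-1/80) = -0.377964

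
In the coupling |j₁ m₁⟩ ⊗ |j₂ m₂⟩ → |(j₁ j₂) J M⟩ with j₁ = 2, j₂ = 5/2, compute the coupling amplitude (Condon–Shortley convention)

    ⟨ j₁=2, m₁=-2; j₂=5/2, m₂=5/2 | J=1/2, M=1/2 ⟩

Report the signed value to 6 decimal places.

+√(1/3) ≈ +0.577350

triangle: 4!×0!×1!/6! = 24/720
(j±m)!: 0!×4!×5!×0!×1!×0! = 2880
prefactor² = (2J+1)×Δ×N² = 192
  k=4: +1/(4!×0!×0!×1!×0!×0!) = 1/24
Σ = 1/24  ⇒  CG² = 192×1/24² = 1/3
CG = +√(1/3) = +0.577350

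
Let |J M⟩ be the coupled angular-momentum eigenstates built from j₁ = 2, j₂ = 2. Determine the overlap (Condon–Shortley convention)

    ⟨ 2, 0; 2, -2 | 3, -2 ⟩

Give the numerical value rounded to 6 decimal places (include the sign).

+√(1/2) ≈ +0.707107

triangle: 1!·3!·3!/8! = 36/40320
(j±m)!: 2!·2!·0!·4!·1!·5! = 11520
prefactor² = (2J+1)·Δ·N² = 72
  k=0: +1/(0!·1!·2!·0!·1!·3!) = 1/12
Σ = 1/12  ⇒  CG² = 72·1/12² = 1/2
CG = +√(1/2) = +0.707107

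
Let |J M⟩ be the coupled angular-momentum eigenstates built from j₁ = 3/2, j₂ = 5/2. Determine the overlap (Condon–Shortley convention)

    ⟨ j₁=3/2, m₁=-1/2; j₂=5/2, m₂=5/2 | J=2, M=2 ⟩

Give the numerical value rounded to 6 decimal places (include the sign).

triangle: 2!×1!×3!/7! = 12/5040
(j±m)!: 1!×2!×5!×0!×4!×0! = 5760
prefactor² = (2J+1)×Δ×N² = 480/7
  k=2: +1/(2!×0!×0!×3!×1!×0!) = 1/12
Σ = 1/12  ⇒  CG² = 480/7×1/12² = 10/21
CG = +√(10/21) = +0.690066

+√(10/21) = +0.690066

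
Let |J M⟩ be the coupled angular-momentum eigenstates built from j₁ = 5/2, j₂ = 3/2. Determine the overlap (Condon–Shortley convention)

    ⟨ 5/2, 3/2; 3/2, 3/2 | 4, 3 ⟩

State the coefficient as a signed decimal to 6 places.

√[9·0!5!3!/9! · 4!1!3!0!7!1!] = √(12960)
  +(−1)^0/∏(0,0,1,3,4,0)! = 1/144  (running 1/144)
⟨..|..⟩ = √(12960)·(1/144) = +0.790569

+√(5/8) ≈ +0.790569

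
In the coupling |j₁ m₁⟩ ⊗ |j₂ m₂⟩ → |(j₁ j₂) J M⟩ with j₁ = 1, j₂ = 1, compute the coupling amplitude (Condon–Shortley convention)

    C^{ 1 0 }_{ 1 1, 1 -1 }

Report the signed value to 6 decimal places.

+√(1/2) ≈ +0.707107

j₁+j₂−J=1  J+j₁−j₂=1  J−j₁+j₂=1  j₁+j₂+J+1=4
(j₁±m₁, j₂±m₂, J±M) = (2,0,0,2,1,1)
P² = 1/2
sum k=0..0:
  [0] +1/1 = 1
S = 1
C² = P²·S² = 1/2 ; C = +0.707107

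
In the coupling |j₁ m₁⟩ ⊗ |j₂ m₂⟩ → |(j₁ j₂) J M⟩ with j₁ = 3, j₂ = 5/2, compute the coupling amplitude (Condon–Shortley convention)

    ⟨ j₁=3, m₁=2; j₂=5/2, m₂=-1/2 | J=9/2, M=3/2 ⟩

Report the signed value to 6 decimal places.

j₁+j₂−J=1  J+j₁−j₂=5  J−j₁+j₂=4  j₁+j₂+J+1=11
(j₁±m₁, j₂±m₂, J±M) = (5,1,2,3,6,3)
P² = 345600/77
sum k=0..1:
  [0] +1/96 = 1/96
  [1] −1/720 = -1/720
S = 13/1440
C² = P²·S² = 169/462 ; C = +0.604815

+√(169/462) = +0.604815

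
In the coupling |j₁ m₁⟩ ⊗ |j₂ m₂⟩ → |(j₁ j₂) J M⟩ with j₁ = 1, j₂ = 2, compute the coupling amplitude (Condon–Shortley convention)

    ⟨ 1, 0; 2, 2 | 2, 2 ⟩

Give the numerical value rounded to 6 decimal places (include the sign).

−√(2/3) = -0.816497

triangle: 1!·1!·3!/6! = 6/720
(j±m)!: 1!·1!·4!·0!·4!·0! = 576
prefactor² = (2J+1)·Δ·N² = 24
  k=1: −1/(1!·0!·0!·3!·1!·0!) = -1/6
Σ = -1/6  ⇒  CG² = 24·(-1/6)² = 2/3
CG = −√(2/3) = -0.816497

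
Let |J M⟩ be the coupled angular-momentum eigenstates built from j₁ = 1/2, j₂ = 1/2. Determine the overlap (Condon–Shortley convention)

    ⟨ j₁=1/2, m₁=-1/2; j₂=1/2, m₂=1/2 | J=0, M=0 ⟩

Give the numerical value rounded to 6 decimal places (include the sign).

-0.707107  (= −√(1/2))

j₁+j₂−J=1  J+j₁−j₂=0  J−j₁+j₂=0  j₁+j₂+J+1=2
(j₁±m₁, j₂±m₂, J±M) = (0,1,1,0,0,0)
P² = 1/2
sum k=1..1:
  [1] −1/1 = -1
S = -1
C² = P²·S² = 1/2 ; C = -0.707107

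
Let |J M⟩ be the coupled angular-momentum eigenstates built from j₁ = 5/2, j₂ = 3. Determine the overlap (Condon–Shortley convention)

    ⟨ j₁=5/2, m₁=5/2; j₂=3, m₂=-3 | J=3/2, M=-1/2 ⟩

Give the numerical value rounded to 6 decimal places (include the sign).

j₁+j₂−J=4  J+j₁−j₂=1  J−j₁+j₂=2  j₁+j₂+J+1=8
(j₁±m₁, j₂±m₂, J±M) = (5,0,0,6,1,2)
P² = 5760/7
sum k=0..0:
  [0] +1/48 = 1/48
S = 1/48
C² = P²·S² = 5/14 ; C = +0.597614

+0.597614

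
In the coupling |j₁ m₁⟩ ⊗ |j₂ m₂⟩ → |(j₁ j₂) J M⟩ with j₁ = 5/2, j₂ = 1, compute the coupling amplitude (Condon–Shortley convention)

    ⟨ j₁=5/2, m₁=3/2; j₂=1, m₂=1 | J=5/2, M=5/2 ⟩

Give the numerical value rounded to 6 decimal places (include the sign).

triangle: 1!*4!*1!/7! = 24/5040
(j±m)!: 4!*1!*2!*0!*5!*0! = 5760
prefactor² = (2J+1)*Δ*N² = 1152/7
  k=1: −1/(1!*0!*0!*1!*4!*0!) = -1/24
Σ = -1/24  ⇒  CG² = 1152/7*(-1/24)² = 2/7
CG = −√(2/7) = -0.534522

-0.534522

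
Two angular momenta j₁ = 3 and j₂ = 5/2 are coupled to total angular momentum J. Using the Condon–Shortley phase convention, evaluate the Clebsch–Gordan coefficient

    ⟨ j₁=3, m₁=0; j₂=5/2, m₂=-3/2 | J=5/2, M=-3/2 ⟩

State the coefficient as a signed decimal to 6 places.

−√(7/30) ≈ -0.483046

triangle: 3!×3!×2!/9! = 72/362880
(j±m)!: 3!×3!×1!×4!×1!×4! = 20736
prefactor² = (2J+1)×Δ×N² = 864/35
  k=0: +1/(0!×3!×3!×1!×0!×1!) = 1/36
  k=1: −1/(1!×2!×2!×0!×1!×2!) = -1/8
Σ = -7/72  ⇒  CG² = 864/35×(-7/72)² = 7/30
CG = −√(7/30) = -0.483046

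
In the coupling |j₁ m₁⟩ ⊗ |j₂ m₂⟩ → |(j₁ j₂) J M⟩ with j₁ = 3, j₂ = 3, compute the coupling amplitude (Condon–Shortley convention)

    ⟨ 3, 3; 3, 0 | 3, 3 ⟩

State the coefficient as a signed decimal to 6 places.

+0.408248

j₁+j₂−J=3  J+j₁−j₂=3  J−j₁+j₂=3  j₁+j₂+J+1=10
(j₁±m₁, j₂±m₂, J±M) = (6,0,3,3,6,0)
P² = 7776
sum k=0..0:
  [0] +1/216 = 1/216
S = 1/216
C² = P²·S² = 1/6 ; C = +0.408248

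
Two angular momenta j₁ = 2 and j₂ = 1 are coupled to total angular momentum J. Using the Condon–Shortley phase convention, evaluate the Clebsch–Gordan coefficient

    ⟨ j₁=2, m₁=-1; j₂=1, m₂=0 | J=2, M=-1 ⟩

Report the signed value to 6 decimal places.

triangle: 1!·3!·1!/6! = 6/720
(j±m)!: 1!·3!·1!·1!·1!·3! = 36
prefactor² = (2J+1)·Δ·N² = 3/2
  k=0: +1/(0!·1!·3!·1!·0!·0!) = 1/6
  k=1: −1/(1!·0!·2!·0!·1!·1!) = -1/2
Σ = -1/3  ⇒  CG² = 3/2·(-1/3)² = 1/6
CG = −√(1/6) = -0.408248

-0.408248  (= −√(1/6))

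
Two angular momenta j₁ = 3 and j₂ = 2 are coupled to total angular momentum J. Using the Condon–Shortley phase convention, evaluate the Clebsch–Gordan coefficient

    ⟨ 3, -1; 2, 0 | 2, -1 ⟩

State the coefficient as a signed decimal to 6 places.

triangle: 3!*3!*1!/8! = 36/40320
(j±m)!: 2!*4!*2!*2!*1!*3! = 1152
prefactor² = (2J+1)*Δ*N² = 36/7
  k=1: −1/(1!*2!*3!*1!*0!*0!) = -1/12
  k=2: +1/(2!*1!*2!*0!*1!*1!) = 1/4
Σ = 1/6  ⇒  CG² = 36/7*1/6² = 1/7
CG = +√(1/7) = +0.377964

+0.377964  (= +√(1/7))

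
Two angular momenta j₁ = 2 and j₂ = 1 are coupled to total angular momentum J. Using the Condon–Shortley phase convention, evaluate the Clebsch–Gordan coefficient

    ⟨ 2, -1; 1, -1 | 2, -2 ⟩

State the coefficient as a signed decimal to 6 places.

j₁+j₂−J=1  J+j₁−j₂=3  J−j₁+j₂=1  j₁+j₂+J+1=6
(j₁±m₁, j₂±m₂, J±M) = (1,3,0,2,0,4)
P² = 12
sum k=0..0:
  [0] +1/6 = 1/6
S = 1/6
C² = P²·S² = 1/3 ; C = +0.577350

+√(1/3) = +0.577350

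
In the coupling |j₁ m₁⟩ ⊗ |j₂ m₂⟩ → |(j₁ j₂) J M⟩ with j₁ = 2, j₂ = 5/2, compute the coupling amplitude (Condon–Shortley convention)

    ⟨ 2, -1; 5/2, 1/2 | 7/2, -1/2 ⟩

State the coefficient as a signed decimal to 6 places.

j₁+j₂−J=1  J+j₁−j₂=3  J−j₁+j₂=4  j₁+j₂+J+1=9
(j₁±m₁, j₂±m₂, J±M) = (1,3,3,2,3,4)
P² = 1152/35
sum k=0..1:
  [0] +1/36 = 1/36
  [1] −1/8 = -1/8
S = -7/72
C² = P²·S² = 14/45 ; C = -0.557773

−√(14/45) = -0.557773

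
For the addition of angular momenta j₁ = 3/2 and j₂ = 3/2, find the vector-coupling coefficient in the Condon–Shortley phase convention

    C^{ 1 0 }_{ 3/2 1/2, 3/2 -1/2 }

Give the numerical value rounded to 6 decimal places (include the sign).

j₁+j₂−J=2  J+j₁−j₂=1  J−j₁+j₂=1  j₁+j₂+J+1=5
(j₁±m₁, j₂±m₂, J±M) = (2,1,1,2,1,1)
P² = 1/5
sum k=0..1:
  [0] +1/2 = 1/2
  [1] −1/1 = -1
S = -1/2
C² = P²·S² = 1/20 ; C = -0.223607

-0.223607  (= −√(1/20))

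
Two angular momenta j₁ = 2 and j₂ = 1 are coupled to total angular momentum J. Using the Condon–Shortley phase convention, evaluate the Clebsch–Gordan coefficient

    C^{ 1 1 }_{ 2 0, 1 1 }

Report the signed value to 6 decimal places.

+0.316228

triangle: 2!×2!×0!/5! = 4/120
(j±m)!: 2!×2!×2!×0!×2!×0! = 16
prefactor² = (2J+1)×Δ×N² = 8/5
  k=2: +1/(2!×0!×0!×0!×2!×0!) = 1/4
Σ = 1/4  ⇒  CG² = 8/5×1/4² = 1/10
CG = +√(1/10) = +0.316228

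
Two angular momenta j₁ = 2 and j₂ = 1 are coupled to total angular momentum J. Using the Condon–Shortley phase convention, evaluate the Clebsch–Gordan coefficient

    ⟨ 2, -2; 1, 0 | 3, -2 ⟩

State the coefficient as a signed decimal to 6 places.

√[7·0!4!2!/7! · 0!4!1!1!1!5!] = √(192)
  +(−1)^0/∏(0,0,4,1,0,1)! = 1/24  (running 1/24)
⟨..|..⟩ = √(192)·(1/24) = +0.577350

+√(1/3) ≈ +0.577350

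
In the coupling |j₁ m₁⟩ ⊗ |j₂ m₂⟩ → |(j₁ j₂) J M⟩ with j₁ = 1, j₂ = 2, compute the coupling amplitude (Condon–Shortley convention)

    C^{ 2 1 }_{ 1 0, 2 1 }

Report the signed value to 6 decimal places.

−√(1/6) ≈ -0.408248

triangle: 1!·1!·3!/6! = 6/720
(j±m)!: 1!·1!·3!·1!·3!·1! = 36
prefactor² = (2J+1)·Δ·N² = 3/2
  k=0: +1/(0!·1!·1!·3!·0!·0!) = 1/6
  k=1: −1/(1!·0!·0!·2!·1!·1!) = -1/2
Σ = -1/3  ⇒  CG² = 3/2·(-1/3)² = 1/6
CG = −√(1/6) = -0.408248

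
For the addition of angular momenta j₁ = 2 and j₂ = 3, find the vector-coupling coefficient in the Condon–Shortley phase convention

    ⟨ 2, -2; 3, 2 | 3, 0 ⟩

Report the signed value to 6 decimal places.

+0.577350  (= +√(1/3))

j₁+j₂−J=2  J+j₁−j₂=2  J−j₁+j₂=4  j₁+j₂+J+1=9
(j₁±m₁, j₂±m₂, J±M) = (0,4,5,1,3,3)
P² = 192
sum k=2..2:
  [2] +1/24 = 1/24
S = 1/24
C² = P²·S² = 1/3 ; C = +0.577350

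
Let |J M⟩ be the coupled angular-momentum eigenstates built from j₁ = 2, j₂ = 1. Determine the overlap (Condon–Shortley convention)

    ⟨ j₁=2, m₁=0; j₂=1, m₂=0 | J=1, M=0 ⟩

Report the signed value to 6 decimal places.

j₁+j₂−J=2  J+j₁−j₂=2  J−j₁+j₂=0  j₁+j₂+J+1=5
(j₁±m₁, j₂±m₂, J±M) = (2,2,1,1,1,1)
P² = 2/5
sum k=1..1:
  [1] −1/1 = -1
S = -1
C² = P²·S² = 2/5 ; C = -0.632456

-0.632456  (= −√(2/5))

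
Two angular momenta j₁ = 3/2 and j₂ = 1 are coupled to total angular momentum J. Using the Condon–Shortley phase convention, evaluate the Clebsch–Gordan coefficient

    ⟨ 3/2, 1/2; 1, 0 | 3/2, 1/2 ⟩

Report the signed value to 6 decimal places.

triangle: 1!·2!·1!/5! = 2/120
(j±m)!: 2!·1!·1!·1!·2!·1! = 4
prefactor² = (2J+1)·Δ·N² = 4/15
  k=0: +1/(0!·1!·1!·1!·1!·0!) = 1
  k=1: −1/(1!·0!·0!·0!·2!·1!) = -1/2
Σ = 1/2  ⇒  CG² = 4/15·1/2² = 1/15
CG = +√(1/15) = +0.258199

+√(1/15) = +0.258199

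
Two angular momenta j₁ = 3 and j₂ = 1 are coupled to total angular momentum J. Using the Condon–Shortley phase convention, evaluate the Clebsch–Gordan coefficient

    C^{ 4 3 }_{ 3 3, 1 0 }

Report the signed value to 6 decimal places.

+√(1/4) ≈ +0.500000

√[9·0!6!2!/9! · 6!0!1!1!7!1!] = √(129600)
  +(−1)^0/∏(0,0,0,1,6,1)! = 1/720  (running 1/720)
⟨..|..⟩ = √(129600)·(1/720) = +0.500000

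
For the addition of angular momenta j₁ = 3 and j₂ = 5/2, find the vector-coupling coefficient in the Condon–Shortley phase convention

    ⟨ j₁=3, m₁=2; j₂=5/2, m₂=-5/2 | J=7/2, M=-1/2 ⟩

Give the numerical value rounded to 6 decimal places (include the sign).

+√(16/63) ≈ +0.503953

triangle: 2!×4!×3!/10! = 288/3628800
(j±m)!: 5!×1!×0!×5!×3!×4! = 2073600
prefactor² = (2J+1)×Δ×N² = 9216/7
  k=0: +1/(0!×2!×1!×0!×3!×3!) = 1/72
Σ = 1/72  ⇒  CG² = 9216/7×1/72² = 16/63
CG = +√(16/63) = +0.503953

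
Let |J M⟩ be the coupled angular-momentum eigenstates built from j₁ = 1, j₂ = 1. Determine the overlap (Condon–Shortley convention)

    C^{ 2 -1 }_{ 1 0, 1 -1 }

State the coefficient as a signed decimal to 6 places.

+√(1/2) ≈ +0.707107

j₁+j₂−J=0  J+j₁−j₂=2  J−j₁+j₂=2  j₁+j₂+J+1=5
(j₁±m₁, j₂±m₂, J±M) = (1,1,0,2,1,3)
P² = 2
sum k=0..0:
  [0] +1/2 = 1/2
S = 1/2
C² = P²·S² = 1/2 ; C = +0.707107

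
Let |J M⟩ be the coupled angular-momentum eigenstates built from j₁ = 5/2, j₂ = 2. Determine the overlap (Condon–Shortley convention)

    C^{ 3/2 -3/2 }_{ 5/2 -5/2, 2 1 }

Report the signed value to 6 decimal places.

j₁+j₂−J=3  J+j₁−j₂=2  J−j₁+j₂=1  j₁+j₂+J+1=7
(j₁±m₁, j₂±m₂, J±M) = (0,5,3,1,0,3)
P² = 288/7
sum k=3..3:
  [3] −1/12 = -1/12
S = -1/12
C² = P²·S² = 2/7 ; C = -0.534522

−√(2/7) ≈ -0.534522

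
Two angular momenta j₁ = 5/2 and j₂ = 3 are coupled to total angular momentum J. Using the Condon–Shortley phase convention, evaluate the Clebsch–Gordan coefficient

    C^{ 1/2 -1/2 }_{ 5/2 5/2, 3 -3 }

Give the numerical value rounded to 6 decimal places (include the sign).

+√(2/7) ≈ +0.534522

triangle: 5!×0!×1!/7! = 120/5040
(j±m)!: 5!×0!×0!×6!×0!×1! = 86400
prefactor² = (2J+1)×Δ×N² = 28800/7
  k=0: +1/(0!×5!×0!×0!×0!×1!) = 1/120
Σ = 1/120  ⇒  CG² = 28800/7×1/120² = 2/7
CG = +√(2/7) = +0.534522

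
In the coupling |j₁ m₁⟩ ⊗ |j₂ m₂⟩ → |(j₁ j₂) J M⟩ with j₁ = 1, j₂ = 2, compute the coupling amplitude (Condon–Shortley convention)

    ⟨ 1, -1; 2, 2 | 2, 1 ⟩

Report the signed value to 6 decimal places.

j₁+j₂−J=1  J+j₁−j₂=1  J−j₁+j₂=3  j₁+j₂+J+1=6
(j₁±m₁, j₂±m₂, J±M) = (0,2,4,0,3,1)
P² = 12
sum k=1..1:
  [1] −1/6 = -1/6
S = -1/6
C² = P²·S² = 1/3 ; C = -0.577350

-0.577350  (= −√(1/3))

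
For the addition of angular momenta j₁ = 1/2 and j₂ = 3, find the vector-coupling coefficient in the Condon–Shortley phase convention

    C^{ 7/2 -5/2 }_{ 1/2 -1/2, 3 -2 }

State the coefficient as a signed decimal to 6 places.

+√(6/7) = +0.925820

j₁+j₂−J=0  J+j₁−j₂=1  J−j₁+j₂=6  j₁+j₂+J+1=8
(j₁±m₁, j₂±m₂, J±M) = (0,1,1,5,1,6)
P² = 86400/7
sum k=0..0:
  [0] +1/120 = 1/120
S = 1/120
C² = P²·S² = 6/7 ; C = +0.925820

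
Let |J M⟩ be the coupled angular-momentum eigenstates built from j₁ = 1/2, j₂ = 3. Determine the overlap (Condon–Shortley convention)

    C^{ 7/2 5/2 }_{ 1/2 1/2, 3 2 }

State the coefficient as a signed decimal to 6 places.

√[8·0!1!6!/8! · 1!0!5!1!6!1!] = √(86400/7)
  +(−1)^0/∏(0,0,0,5,1,1)! = 1/120  (running 1/120)
⟨..|..⟩ = √(86400/7)·(1/120) = +0.925820

+0.925820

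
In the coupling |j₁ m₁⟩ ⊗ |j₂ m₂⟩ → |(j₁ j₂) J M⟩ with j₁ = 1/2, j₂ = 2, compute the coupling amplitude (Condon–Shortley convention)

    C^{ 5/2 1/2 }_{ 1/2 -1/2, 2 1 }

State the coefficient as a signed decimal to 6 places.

+0.632456

√[6·0!1!4!/6! · 0!1!3!1!3!2!] = √(72/5)
  +(−1)^0/∏(0,0,1,3,0,1)! = 1/6  (running 1/6)
⟨..|..⟩ = √(72/5)·(1/6) = +0.632456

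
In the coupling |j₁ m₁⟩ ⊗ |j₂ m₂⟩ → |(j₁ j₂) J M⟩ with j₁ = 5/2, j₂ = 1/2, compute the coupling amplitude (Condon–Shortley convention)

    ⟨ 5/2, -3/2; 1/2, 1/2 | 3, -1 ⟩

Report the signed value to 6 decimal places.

j₁+j₂−J=0  J+j₁−j₂=5  J−j₁+j₂=1  j₁+j₂+J+1=7
(j₁±m₁, j₂±m₂, J±M) = (1,4,1,0,2,4)
P² = 192
sum k=0..0:
  [0] +1/24 = 1/24
S = 1/24
C² = P²·S² = 1/3 ; C = +0.577350

+√(1/3) ≈ +0.577350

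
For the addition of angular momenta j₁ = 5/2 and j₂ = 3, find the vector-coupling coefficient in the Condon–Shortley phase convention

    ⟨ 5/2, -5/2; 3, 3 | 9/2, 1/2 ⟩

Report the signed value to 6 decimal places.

-0.147122  (= −√(5/231))

triangle: 1!*4!*5!/11! = 2880/39916800
(j±m)!: 0!*5!*6!*0!*5!*4! = 248832000
prefactor² = (2J+1)*Δ*N² = 13824000/77
  k=1: −1/(1!*0!*4!*5!*0!*0!) = -1/2880
Σ = -1/2880  ⇒  CG² = 13824000/77*(-1/2880)² = 5/231
CG = −√(5/231) = -0.147122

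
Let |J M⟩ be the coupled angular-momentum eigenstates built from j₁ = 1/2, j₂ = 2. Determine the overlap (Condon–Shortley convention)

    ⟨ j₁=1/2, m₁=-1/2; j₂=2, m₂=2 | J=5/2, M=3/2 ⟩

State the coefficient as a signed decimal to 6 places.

+0.447214

triangle: 0!*1!*4!/6! = 24/720
(j±m)!: 0!*1!*4!*0!*4!*1! = 576
prefactor² = (2J+1)*Δ*N² = 576/5
  k=0: +1/(0!*0!*1!*4!*0!*0!) = 1/24
Σ = 1/24  ⇒  CG² = 576/5*1/24² = 1/5
CG = +√(1/5) = +0.447214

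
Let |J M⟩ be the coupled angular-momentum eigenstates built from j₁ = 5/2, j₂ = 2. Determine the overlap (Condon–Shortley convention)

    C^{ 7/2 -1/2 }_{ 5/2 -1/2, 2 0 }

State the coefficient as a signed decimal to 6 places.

√[8·1!4!3!/9! · 2!3!2!2!3!4!] = √(768/35)
  +(−1)^0/∏(0,1,3,2,1,1)! = 1/12  (running 1/12)
  +(−1)^1/∏(1,0,2,1,2,2)! = -1/8  (running -1/24)
⟨..|..⟩ = √(768/35)·(-1/24) = -0.195180

−√(4/105) ≈ -0.195180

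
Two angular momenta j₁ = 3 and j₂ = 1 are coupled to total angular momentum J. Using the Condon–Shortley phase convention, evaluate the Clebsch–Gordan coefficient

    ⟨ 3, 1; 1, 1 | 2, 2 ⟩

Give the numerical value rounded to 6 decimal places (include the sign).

+√(1/21) = +0.218218

√[5·2!4!0!/7! · 4!2!2!0!4!0!] = √(768/7)
  +(−1)^2/∏(2,0,0,0,4,0)! = 1/48  (running 1/48)
⟨..|..⟩ = √(768/7)·(1/48) = +0.218218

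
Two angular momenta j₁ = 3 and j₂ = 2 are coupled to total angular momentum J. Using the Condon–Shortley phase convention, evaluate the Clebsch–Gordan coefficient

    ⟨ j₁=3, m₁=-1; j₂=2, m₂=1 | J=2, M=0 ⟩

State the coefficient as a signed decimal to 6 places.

j₁+j₂−J=3  J+j₁−j₂=3  J−j₁+j₂=1  j₁+j₂+J+1=8
(j₁±m₁, j₂±m₂, J±M) = (2,4,3,1,2,2)
P² = 36/7
sum k=2..3:
  [2] +1/4 = 1/4
  [3] −1/12 = -1/12
S = 1/6
C² = P²·S² = 1/7 ; C = +0.377964

+√(1/7) = +0.377964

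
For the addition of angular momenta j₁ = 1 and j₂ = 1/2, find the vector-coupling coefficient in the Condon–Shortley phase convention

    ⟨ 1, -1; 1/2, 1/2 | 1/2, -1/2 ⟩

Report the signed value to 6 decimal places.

√[2·1!1!0!/3! · 0!2!1!0!0!1!] = √(2/3)
  +(−1)^1/∏(1,0,1,0,0,0)! = -1  (running -1)
⟨..|..⟩ = √(2/3)·(-1) = -0.816497

-0.816497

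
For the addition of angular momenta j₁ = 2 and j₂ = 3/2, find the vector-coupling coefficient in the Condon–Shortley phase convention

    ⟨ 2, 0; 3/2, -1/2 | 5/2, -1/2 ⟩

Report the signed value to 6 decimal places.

triangle: 1!×3!×2!/7! = 12/5040
(j±m)!: 2!×2!×1!×2!×2!×3! = 96
prefactor² = (2J+1)×Δ×N² = 48/35
  k=0: +1/(0!×1!×2!×1!×1!×1!) = 1/2
  k=1: −1/(1!×0!×1!×0!×2!×2!) = -1/4
Σ = 1/4  ⇒  CG² = 48/35×1/4² = 3/35
CG = +√(3/35) = +0.292770

+0.292770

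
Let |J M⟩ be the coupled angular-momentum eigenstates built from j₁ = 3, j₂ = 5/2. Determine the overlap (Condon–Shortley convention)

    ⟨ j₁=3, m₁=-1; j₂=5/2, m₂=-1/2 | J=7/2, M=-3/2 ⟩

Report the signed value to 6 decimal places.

-0.487950

√[8·2!4!3!/10! · 2!4!2!3!2!5!] = √(3072/35)
  +(−1)^0/∏(0,2,4,2,0,1)! = 1/96  (running 1/96)
  +(−1)^1/∏(1,1,3,1,1,2)! = -1/12  (running -7/96)
  +(−1)^2/∏(2,0,2,0,2,3)! = 1/48  (running -5/96)
⟨..|..⟩ = √(3072/35)·(-5/96) = -0.487950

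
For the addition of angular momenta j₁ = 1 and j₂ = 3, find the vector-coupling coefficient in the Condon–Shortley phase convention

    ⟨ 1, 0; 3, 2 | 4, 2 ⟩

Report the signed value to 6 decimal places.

√[9·0!2!6!/9! · 1!1!5!1!6!2!] = √(43200/7)
  +(−1)^0/∏(0,0,1,5,1,1)! = 1/120  (running 1/120)
⟨..|..⟩ = √(43200/7)·(1/120) = +0.654654

+√(3/7) = +0.654654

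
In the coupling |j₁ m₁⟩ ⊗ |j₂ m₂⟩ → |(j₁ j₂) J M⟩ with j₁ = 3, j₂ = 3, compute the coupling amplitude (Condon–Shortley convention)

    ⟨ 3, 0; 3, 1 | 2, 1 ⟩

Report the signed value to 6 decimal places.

triangle: 4!*2!*2!/9! = 96/362880
(j±m)!: 3!*3!*4!*2!*3!*1! = 10368
prefactor² = (2J+1)*Δ*N² = 96/7
  k=2: +1/(2!*2!*1!*2!*1!*0!) = 1/8
  k=3: −1/(3!*1!*0!*1!*2!*1!) = -1/12
Σ = 1/24  ⇒  CG² = 96/7*1/24² = 1/42
CG = +√(1/42) = +0.154303

+0.154303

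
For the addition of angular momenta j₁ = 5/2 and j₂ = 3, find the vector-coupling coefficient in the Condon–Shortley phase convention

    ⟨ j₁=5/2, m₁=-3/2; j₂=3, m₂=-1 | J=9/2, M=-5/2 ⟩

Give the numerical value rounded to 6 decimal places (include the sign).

-0.317821  (= −√(10/99))

j₁+j₂−J=1  J+j₁−j₂=4  J−j₁+j₂=5  j₁+j₂+J+1=11
(j₁±m₁, j₂±m₂, J±M) = (1,4,2,4,2,7)
P² = 92160/11
sum k=0..1:
  [0] +1/288 = 1/288
  [1] −1/144 = -1/144
S = -1/288
C² = P²·S² = 10/99 ; C = -0.317821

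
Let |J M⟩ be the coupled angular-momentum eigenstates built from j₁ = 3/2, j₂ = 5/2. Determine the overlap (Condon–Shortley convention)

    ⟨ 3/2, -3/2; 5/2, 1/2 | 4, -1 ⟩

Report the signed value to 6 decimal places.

+√(5/28) ≈ +0.422577

j₁+j₂−J=0  J+j₁−j₂=3  J−j₁+j₂=5  j₁+j₂+J+1=9
(j₁±m₁, j₂±m₂, J±M) = (0,3,3,2,3,5)
P² = 6480/7
sum k=0..0:
  [0] +1/72 = 1/72
S = 1/72
C² = P²·S² = 5/28 ; C = +0.422577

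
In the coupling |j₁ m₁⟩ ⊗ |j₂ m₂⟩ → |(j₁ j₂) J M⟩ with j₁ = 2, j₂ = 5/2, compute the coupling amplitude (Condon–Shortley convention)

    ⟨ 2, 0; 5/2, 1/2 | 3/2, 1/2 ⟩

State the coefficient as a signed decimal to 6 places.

√[4·3!1!2!/7! · 2!2!3!2!2!1!] = √(32/35)
  +(−1)^1/∏(1,2,1,2,0,0)! = -1/4  (running -1/4)
  +(−1)^2/∏(2,1,0,1,1,1)! = 1/2  (running 1/4)
⟨..|..⟩ = √(32/35)·(1/4) = +0.239046

+√(2/35) ≈ +0.239046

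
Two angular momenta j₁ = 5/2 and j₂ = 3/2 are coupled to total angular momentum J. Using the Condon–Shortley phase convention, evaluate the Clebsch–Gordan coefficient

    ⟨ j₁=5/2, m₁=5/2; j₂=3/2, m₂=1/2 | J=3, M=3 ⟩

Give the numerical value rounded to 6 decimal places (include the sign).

+√(5/8) ≈ +0.790569

j₁+j₂−J=1  J+j₁−j₂=4  J−j₁+j₂=2  j₁+j₂+J+1=8
(j₁±m₁, j₂±m₂, J±M) = (5,0,2,1,6,0)
P² = 1440
sum k=0..0:
  [0] +1/48 = 1/48
S = 1/48
C² = P²·S² = 5/8 ; C = +0.790569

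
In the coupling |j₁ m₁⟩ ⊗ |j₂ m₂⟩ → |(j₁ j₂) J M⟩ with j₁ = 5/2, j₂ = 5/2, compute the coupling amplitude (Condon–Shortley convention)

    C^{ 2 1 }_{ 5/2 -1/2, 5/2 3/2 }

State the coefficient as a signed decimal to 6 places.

triangle: 3!×2!×2!/8! = 24/40320
(j±m)!: 2!×3!×4!×1!×3!×1! = 1728
prefactor² = (2J+1)×Δ×N² = 36/7
  k=2: +1/(2!×1!×1!×2!×1!×0!) = 1/4
  k=3: −1/(3!×0!×0!×1!×2!×1!) = -1/12
Σ = 1/6  ⇒  CG² = 36/7×1/6² = 1/7
CG = +√(1/7) = +0.377964

+0.377964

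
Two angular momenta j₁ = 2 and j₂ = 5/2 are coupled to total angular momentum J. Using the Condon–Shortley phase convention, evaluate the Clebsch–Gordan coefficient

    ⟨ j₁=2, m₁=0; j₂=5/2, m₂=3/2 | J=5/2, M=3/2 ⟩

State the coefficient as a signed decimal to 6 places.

-0.119523  (= −√(1/70))

triangle: 2!×2!×3!/8! = 24/40320
(j±m)!: 2!×2!×4!×1!×4!×1! = 2304
prefactor² = (2J+1)×Δ×N² = 288/35
  k=1: −1/(1!×1!×1!×3!×1!×0!) = -1/6
  k=2: +1/(2!×0!×0!×2!×2!×1!) = 1/8
Σ = -1/24  ⇒  CG² = 288/35×(-1/24)² = 1/70
CG = −√(1/70) = -0.119523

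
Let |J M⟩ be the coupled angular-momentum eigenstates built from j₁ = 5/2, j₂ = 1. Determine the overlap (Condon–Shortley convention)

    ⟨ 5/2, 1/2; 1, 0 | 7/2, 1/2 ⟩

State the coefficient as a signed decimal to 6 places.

√[8·0!5!2!/8! · 3!2!1!1!4!3!] = √(576/7)
  +(−1)^0/∏(0,0,2,1,3,1)! = 1/12  (running 1/12)
⟨..|..⟩ = √(576/7)·(1/12) = +0.755929

+√(4/7) = +0.755929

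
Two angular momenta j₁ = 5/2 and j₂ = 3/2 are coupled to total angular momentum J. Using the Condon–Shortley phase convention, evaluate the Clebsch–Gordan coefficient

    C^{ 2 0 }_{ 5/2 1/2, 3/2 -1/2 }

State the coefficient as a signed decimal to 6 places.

j₁+j₂−J=2  J+j₁−j₂=3  J−j₁+j₂=1  j₁+j₂+J+1=7
(j₁±m₁, j₂±m₂, J±M) = (3,2,1,2,2,2)
P² = 8/7
sum k=0..1:
  [0] +1/4 = 1/4
  [1] −1/2 = -1/2
S = -1/4
C² = P²·S² = 1/14 ; C = -0.267261

-0.267261  (= −√(1/14))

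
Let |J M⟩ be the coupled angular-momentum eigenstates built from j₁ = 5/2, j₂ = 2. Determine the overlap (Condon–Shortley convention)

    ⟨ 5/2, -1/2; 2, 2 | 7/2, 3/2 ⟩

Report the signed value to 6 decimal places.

√[8·1!4!3!/9! · 2!3!4!0!5!2!] = √(1536/7)
  +(−1)^1/∏(1,0,2,3,2,0)! = -1/24  (running -1/24)
⟨..|..⟩ = √(1536/7)·(-1/24) = -0.617213

−√(8/21) = -0.617213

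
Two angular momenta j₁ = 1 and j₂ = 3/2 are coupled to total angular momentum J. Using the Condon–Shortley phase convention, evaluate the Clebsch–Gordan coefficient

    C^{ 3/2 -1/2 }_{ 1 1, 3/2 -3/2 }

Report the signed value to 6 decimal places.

√[4·1!1!2!/5! · 2!0!0!3!1!2!] = √(8/5)
  +(−1)^0/∏(0,1,0,0,1,2)! = 1/2  (running 1/2)
⟨..|..⟩ = √(8/5)·(1/2) = +0.632456

+0.632456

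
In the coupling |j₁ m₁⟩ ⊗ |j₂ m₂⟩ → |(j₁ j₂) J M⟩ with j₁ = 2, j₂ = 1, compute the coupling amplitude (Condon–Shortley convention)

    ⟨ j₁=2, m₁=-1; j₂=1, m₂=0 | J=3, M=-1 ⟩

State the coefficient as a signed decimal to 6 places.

√[7·0!4!2!/7! · 1!3!1!1!2!4!] = √(96/5)
  +(−1)^0/∏(0,0,3,1,1,1)! = 1/6  (running 1/6)
⟨..|..⟩ = √(96/5)·(1/6) = +0.730297

+√(8/15) = +0.730297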